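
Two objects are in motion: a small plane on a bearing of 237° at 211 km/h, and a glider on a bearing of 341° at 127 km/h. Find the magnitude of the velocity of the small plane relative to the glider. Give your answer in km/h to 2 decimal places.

Taking east as x and north as y: small plane velocity = (-176.959, -114.919) km/h; glider velocity = (-41.347, 120.081) km/h.
Velocity of small plane relative to glider = (-176.959, -114.919) − (-41.347, 120.081) = (-135.612, -235.000) km/h.
Magnitude = |(-135.612, -235.000)| = 271.322 km/h.

271.32 km/h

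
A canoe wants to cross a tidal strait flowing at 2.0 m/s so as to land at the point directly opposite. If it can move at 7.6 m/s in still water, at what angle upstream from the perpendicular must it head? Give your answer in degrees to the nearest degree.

To cancel the current, the upstream component of the canoe's velocity must equal the flow: 7.6 sin θ = 2.0.
sin θ = 2.0 / 7.6 = 0.2632.
θ = arcsin(0.2632) = 15.258°.

15°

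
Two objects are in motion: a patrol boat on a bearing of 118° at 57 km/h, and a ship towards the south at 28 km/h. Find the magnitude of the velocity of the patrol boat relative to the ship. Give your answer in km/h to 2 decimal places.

Taking east as x and north as y: patrol boat velocity = (50.328, -26.760) km/h; ship velocity = (0.000, -28.000) km/h.
Velocity of patrol boat relative to ship = (50.328, -26.760) − (0.000, -28.000) = (50.328, 1.240) km/h.
Magnitude = |(50.328, 1.240)| = 50.343 km/h.

50.34 km/h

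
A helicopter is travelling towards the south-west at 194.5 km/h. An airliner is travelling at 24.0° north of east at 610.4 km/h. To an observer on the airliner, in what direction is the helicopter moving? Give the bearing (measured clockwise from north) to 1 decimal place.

Taking east as x and north as y: helicopter velocity = (-137.532, -137.532) km/h; airliner velocity = (557.628, 248.272) km/h.
Velocity of helicopter relative to airliner = (-137.532, -137.532) − (557.628, 248.272) = (-695.160, -385.804) km/h.
Bearing = atan2(-695.16, -385.80) = 240.97° clockwise from north.

241.0°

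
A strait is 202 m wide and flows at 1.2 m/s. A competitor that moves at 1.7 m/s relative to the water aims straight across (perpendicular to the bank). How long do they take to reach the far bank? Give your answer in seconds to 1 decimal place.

118.8 s

The component of the competitor's velocity perpendicular to the bank is 1.7 m/s.
The flow acts along the bank and has no component across it.
Time = 202 / 1.700 = 118.824 s.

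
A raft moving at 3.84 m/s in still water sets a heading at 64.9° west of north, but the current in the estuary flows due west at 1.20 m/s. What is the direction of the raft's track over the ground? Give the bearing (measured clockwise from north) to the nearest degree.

Taking east as x and north as y: velocity relative to the water = (-3.477, 1.629) m/s; the water relative to ground = (-1.200, 0.000) m/s.
Velocity relative to ground = (-3.477, 1.629) + (-1.200, 0.000) = (-4.677, 1.629) m/s.
Bearing = atan2(-4.68, 1.63) = 289.20° clockwise from north.

289°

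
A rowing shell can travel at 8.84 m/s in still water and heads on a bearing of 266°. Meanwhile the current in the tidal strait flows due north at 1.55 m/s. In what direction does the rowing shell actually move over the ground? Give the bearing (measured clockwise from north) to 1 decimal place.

276.0°

Taking east as x and north as y: velocity relative to the water = (-8.818, -0.617) m/s; the water relative to ground = (0.000, 1.550) m/s.
Velocity relative to ground = (-8.818, -0.617) + (0.000, 1.550) = (-8.818, 0.933) m/s.
Bearing = atan2(-8.82, 0.93) = 276.04° clockwise from north.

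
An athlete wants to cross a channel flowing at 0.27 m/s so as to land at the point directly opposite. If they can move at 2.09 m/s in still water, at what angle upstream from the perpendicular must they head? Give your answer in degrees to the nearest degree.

7°

To cancel the current, the upstream component of the athlete's velocity must equal the flow: 2.09 sin θ = 0.27.
sin θ = 0.27 / 2.09 = 0.1292.
θ = arcsin(0.1292) = 7.423°.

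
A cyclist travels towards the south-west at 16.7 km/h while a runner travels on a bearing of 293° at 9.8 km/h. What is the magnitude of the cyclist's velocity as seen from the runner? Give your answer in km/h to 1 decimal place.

15.9 km/h

Taking east as x and north as y: cyclist velocity = (-11.809, -11.809) km/h; runner velocity = (-9.021, 3.829) km/h.
Velocity of cyclist relative to runner = (-11.809, -11.809) − (-9.021, 3.829) = (-2.788, -15.638) km/h.
Magnitude = |(-2.788, -15.638)| = 15.884 km/h.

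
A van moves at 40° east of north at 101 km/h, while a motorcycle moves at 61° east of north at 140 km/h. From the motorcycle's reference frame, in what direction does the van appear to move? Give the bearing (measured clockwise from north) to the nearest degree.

Taking east as x and north as y: van velocity = (64.922, 77.370) km/h; motorcycle velocity = (122.447, 67.873) km/h.
Velocity of van relative to motorcycle = (64.922, 77.370) − (122.447, 67.873) = (-57.525, 9.497) km/h.
Bearing = atan2(-57.53, 9.50) = 279.37° clockwise from north.

279°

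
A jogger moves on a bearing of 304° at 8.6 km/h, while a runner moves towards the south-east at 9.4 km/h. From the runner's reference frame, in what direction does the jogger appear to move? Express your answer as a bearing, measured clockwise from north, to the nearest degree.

310°

Taking east as x and north as y: jogger velocity = (-7.130, 4.809) km/h; runner velocity = (6.647, -6.647) km/h.
Velocity of jogger relative to runner = (-7.130, 4.809) − (6.647, -6.647) = (-13.777, 11.456) km/h.
Bearing = atan2(-13.78, 11.46) = 309.75° clockwise from north.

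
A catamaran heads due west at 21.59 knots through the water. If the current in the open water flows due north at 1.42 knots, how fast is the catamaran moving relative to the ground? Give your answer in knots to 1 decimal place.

Taking east as x and north as y: velocity relative to the water = (-21.590, 0.000) knots; the water relative to ground = (0.000, 1.420) knots.
Velocity relative to ground = (-21.590, 0.000) + (0.000, 1.420) = (-21.590, 1.420) knots.
Speed = |(-21.590, 1.420)| = 21.637 knots.

21.6 knots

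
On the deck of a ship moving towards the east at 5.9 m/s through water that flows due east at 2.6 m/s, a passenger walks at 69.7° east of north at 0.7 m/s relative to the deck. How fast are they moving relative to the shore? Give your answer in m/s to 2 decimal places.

9.16 m/s

In east/north components (m/s): passenger relative to ship = (0.657, 0.243); ship relative to water = (5.900, 0.000); water relative to ground = (2.600, 0.000).
Sum = (9.157, 0.243) m/s.
Speed = |(9.157, 0.243)| = 9.160 m/s.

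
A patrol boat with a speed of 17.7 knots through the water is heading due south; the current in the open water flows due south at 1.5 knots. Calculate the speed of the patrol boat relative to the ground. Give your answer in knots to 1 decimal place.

19.2 knots

Taking east as x and north as y: velocity relative to the water = (0.000, -17.700) knots; the water relative to ground = (0.000, -1.500) knots.
Velocity relative to ground = (0.000, -17.700) + (0.000, -1.500) = (0.000, -19.200) knots.
Speed = |(0.000, -19.200)| = 19.200 knots.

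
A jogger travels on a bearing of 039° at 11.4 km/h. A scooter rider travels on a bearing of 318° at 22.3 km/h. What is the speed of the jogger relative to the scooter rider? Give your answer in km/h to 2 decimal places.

Taking east as x and north as y: jogger velocity = (7.174, 8.859) km/h; scooter rider velocity = (-14.922, 16.572) km/h.
Velocity of jogger relative to scooter rider = (7.174, 8.859) − (-14.922, 16.572) = (22.096, -7.713) km/h.
Magnitude = |(22.096, -7.713)| = 23.403 km/h.

23.40 km/h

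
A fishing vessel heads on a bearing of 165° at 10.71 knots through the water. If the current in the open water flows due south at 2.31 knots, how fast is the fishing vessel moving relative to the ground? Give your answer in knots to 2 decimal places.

12.96 knots

Taking east as x and north as y: velocity relative to the water = (2.772, -10.345) knots; the water relative to ground = (0.000, -2.310) knots.
Velocity relative to ground = (2.772, -10.345) + (0.000, -2.310) = (2.772, -12.655) knots.
Speed = |(2.772, -12.655)| = 12.955 knots.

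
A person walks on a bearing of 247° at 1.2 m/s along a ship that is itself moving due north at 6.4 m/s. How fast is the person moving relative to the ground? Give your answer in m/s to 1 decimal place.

Taking east as x and north as y: ship velocity = (0.000, 6.400) m/s; person velocity relative to ship = (-1.105, -0.469) m/s.
Velocity relative to ground = (0.000, 6.400) + (-1.105, -0.469) = (-1.105, 5.931) m/s.
Speed = |(-1.105, 5.931)| = 6.033 m/s.

6.0 m/s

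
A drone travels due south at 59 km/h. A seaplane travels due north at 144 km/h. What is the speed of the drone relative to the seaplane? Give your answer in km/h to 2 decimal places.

Taking east as x and north as y: drone velocity = (0.000, -59.000) km/h; seaplane velocity = (0.000, 144.000) km/h.
Velocity of drone relative to seaplane = (0.000, -59.000) − (0.000, 144.000) = (0.000, -203.000) km/h.
Magnitude = |(0.000, -203.000)| = 203.000 km/h.

203.00 km/h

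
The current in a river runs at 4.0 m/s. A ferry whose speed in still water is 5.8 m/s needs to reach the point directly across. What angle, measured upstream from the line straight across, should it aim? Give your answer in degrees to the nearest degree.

44°

To cancel the current, the upstream component of the ferry's velocity must equal the flow: 5.8 sin θ = 4.0.
sin θ = 4.0 / 5.8 = 0.6897.
θ = arcsin(0.6897) = 43.603°.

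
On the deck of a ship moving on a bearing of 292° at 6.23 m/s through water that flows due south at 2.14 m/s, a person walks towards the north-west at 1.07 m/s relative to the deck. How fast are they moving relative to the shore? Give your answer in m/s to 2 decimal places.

6.60 m/s

In east/north components (m/s): person relative to ship = (-0.757, 0.757); ship relative to water = (-5.776, 2.334); water relative to ground = (0.000, -2.140).
Sum = (-6.533, 0.950) m/s.
Speed = |(-6.533, 0.950)| = 6.602 m/s.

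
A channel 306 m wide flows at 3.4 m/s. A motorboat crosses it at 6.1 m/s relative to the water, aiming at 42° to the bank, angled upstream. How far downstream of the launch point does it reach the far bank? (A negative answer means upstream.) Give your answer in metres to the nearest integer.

-85 m

Perpendicular speed = 4.082 m/s; crossing time = 306 / 4.082 = 74.969 s.
Net downstream speed = -1.133 m/s.
Drift = -1.133 × 74.969 = -84.953 m (upstream).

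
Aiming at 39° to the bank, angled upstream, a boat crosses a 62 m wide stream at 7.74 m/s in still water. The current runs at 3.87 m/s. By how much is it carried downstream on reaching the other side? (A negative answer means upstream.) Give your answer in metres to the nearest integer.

-27 m

Perpendicular speed = 4.871 m/s; crossing time = 62 / 4.871 = 12.729 s.
Net downstream speed = -2.145 m/s.
Drift = -2.145 × 12.729 = -27.304 m (upstream).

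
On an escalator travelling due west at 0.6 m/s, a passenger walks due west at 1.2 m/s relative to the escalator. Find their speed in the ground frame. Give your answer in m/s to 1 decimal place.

1.8 m/s

Taking east as x and north as y: escalator velocity = (-0.600, 0.000) m/s; passenger velocity relative to escalator = (-1.200, 0.000) m/s.
Velocity relative to ground = (-0.600, 0.000) + (-1.200, 0.000) = (-1.800, 0.000) m/s.
Speed = |(-1.800, 0.000)| = 1.800 m/s.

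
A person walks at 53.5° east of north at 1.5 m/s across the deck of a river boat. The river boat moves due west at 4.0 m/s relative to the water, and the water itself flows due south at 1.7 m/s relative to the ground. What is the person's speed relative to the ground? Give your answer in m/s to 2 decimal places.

In east/north components (m/s): person relative to river boat = (1.206, 0.892); river boat relative to water = (-4.000, 0.000); water relative to ground = (0.000, -1.700).
Sum = (-2.794, -0.808) m/s.
Speed = |(-2.794, -0.808)| = 2.909 m/s.

2.91 m/s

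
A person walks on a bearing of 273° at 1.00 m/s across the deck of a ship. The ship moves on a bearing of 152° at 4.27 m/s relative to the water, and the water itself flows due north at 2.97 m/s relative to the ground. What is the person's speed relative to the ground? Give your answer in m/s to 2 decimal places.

1.25 m/s

In east/north components (m/s): person relative to ship = (-0.999, 0.052); ship relative to water = (2.005, -3.770); water relative to ground = (0.000, 2.970).
Sum = (1.006, -0.748) m/s.
Speed = |(1.006, -0.748)| = 1.254 m/s.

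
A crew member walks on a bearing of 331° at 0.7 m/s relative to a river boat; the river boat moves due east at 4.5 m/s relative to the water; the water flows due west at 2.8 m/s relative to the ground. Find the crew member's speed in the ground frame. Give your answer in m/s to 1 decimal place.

In east/north components (m/s): crew member relative to river boat = (-0.339, 0.612); river boat relative to water = (4.500, 0.000); water relative to ground = (-2.800, 0.000).
Sum = (1.361, 0.612) m/s.
Speed = |(1.361, 0.612)| = 1.492 m/s.

1.5 m/s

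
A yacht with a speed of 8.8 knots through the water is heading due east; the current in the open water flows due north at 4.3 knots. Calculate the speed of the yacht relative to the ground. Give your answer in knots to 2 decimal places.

9.79 knots

Taking east as x and north as y: velocity relative to the water = (8.800, 0.000) knots; the water relative to ground = (0.000, 4.300) knots.
Velocity relative to ground = (8.800, 0.000) + (0.000, 4.300) = (8.800, 4.300) knots.
Speed = |(8.800, 4.300)| = 9.794 knots.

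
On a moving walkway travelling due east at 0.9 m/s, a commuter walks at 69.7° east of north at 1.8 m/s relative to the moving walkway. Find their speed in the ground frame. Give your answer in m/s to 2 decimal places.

2.66 m/s

Taking east as x and north as y: moving walkway velocity = (0.900, 0.000) m/s; commuter velocity relative to moving walkway = (1.688, 0.624) m/s.
Velocity relative to ground = (0.900, 0.000) + (1.688, 0.624) = (2.588, 0.624) m/s.
Speed = |(2.588, 0.624)| = 2.662 m/s.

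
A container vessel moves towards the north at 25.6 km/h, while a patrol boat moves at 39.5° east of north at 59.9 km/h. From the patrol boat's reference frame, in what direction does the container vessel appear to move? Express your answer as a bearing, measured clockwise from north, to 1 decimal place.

Taking east as x and north as y: container vessel velocity = (0.000, 25.600) km/h; patrol boat velocity = (38.101, 46.220) km/h.
Velocity of container vessel relative to patrol boat = (0.000, 25.600) − (38.101, 46.220) = (-38.101, -20.620) km/h.
Bearing = atan2(-38.10, -20.62) = 241.58° clockwise from north.

241.6°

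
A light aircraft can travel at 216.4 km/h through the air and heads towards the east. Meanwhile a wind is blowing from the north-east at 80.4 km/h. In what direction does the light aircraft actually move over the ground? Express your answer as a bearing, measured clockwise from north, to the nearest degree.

110°

Taking east as x and north as y: velocity relative to the air = (216.400, 0.000) km/h; the air relative to ground = (-56.851, -56.851) km/h.
Velocity relative to ground = (216.400, 0.000) + (-56.851, -56.851) = (159.549, -56.851) km/h.
Bearing = atan2(159.55, -56.85) = 109.61° clockwise from north.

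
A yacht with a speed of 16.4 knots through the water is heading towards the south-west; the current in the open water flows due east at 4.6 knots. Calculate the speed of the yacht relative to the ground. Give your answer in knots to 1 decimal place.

13.5 knots

Taking east as x and north as y: velocity relative to the water = (-11.597, -11.597) knots; the water relative to ground = (4.600, 0.000) knots.
Velocity relative to ground = (-11.597, -11.597) + (4.600, 0.000) = (-6.997, -11.597) knots.
Speed = |(-6.997, -11.597)| = 13.544 knots.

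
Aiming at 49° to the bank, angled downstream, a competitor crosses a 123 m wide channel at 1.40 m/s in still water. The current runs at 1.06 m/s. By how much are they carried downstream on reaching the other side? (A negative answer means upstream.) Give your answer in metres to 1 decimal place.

230.3 m

Perpendicular speed = 1.057 m/s; crossing time = 123 / 1.057 = 116.412 s.
Net downstream speed = 1.978 m/s.
Drift = 1.978 × 116.412 = 230.319 m (downstream).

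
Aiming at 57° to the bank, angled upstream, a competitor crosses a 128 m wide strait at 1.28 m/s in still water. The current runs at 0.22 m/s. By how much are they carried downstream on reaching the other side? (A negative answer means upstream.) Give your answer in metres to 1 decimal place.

-56.9 m

Perpendicular speed = 1.073 m/s; crossing time = 128 / 1.073 = 119.236 s.
Net downstream speed = -0.477 m/s.
Drift = -0.477 × 119.236 = -56.892 m (upstream).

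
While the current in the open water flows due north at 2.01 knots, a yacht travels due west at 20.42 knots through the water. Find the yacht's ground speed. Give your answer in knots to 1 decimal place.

Taking east as x and north as y: velocity relative to the water = (-20.420, 0.000) knots; the water relative to ground = (0.000, 2.010) knots.
Velocity relative to ground = (-20.420, 0.000) + (0.000, 2.010) = (-20.420, 2.010) knots.
Speed = |(-20.420, 2.010)| = 20.519 knots.

20.5 knots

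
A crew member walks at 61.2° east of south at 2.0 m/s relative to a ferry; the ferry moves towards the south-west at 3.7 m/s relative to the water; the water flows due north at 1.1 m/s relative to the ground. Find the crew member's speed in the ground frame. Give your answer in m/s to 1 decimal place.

In east/north components (m/s): crew member relative to ferry = (1.753, -0.964); ferry relative to water = (-2.616, -2.616); water relative to ground = (0.000, 1.100).
Sum = (-0.864, -2.480) m/s.
Speed = |(-0.864, -2.480)| = 2.626 m/s.

2.6 m/s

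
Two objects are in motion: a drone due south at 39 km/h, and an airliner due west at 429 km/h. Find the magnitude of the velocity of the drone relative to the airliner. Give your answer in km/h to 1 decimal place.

430.8 km/h

Taking east as x and north as y: drone velocity = (0.000, -39.000) km/h; airliner velocity = (-429.000, 0.000) km/h.
Velocity of drone relative to airliner = (0.000, -39.000) − (-429.000, 0.000) = (429.000, -39.000) km/h.
Magnitude = |(429.000, -39.000)| = 430.769 km/h.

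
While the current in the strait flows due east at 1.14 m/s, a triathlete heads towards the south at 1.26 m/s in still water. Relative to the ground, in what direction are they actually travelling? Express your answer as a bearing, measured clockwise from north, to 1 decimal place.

137.9°

Taking east as x and north as y: velocity relative to the water = (0.000, -1.260) m/s; the water relative to ground = (1.140, 0.000) m/s.
Velocity relative to ground = (0.000, -1.260) + (1.140, 0.000) = (1.140, -1.260) m/s.
Bearing = atan2(1.14, -1.26) = 137.86° clockwise from north.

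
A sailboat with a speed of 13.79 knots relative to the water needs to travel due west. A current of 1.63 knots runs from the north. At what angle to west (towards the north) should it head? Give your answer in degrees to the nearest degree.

The current pushes perpendicular to the desired track; the heading must have a component into the current equal to 1.63 knots: 13.79 sin θ = 1.63.
sin θ = 0.1182, so θ = 6.788°.

7°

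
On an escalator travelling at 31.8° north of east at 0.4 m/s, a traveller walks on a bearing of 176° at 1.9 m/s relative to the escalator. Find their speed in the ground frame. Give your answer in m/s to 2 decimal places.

1.75 m/s

Taking east as x and north as y: escalator velocity = (0.340, 0.211) m/s; traveller velocity relative to escalator = (0.133, -1.895) m/s.
Velocity relative to ground = (0.340, 0.211) + (0.133, -1.895) = (0.472, -1.685) m/s.
Speed = |(0.472, -1.685)| = 1.750 m/s.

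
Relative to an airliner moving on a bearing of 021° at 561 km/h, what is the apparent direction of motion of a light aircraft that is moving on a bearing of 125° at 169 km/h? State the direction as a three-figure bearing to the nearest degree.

Taking east as x and north as y: light aircraft velocity = (138.437, -96.934) km/h; airliner velocity = (201.044, 523.739) km/h.
Velocity of light aircraft relative to airliner = (138.437, -96.934) − (201.044, 523.739) = (-62.608, -620.673) km/h.
Bearing = atan2(-62.61, -620.67) = 185.76° clockwise from north.

186°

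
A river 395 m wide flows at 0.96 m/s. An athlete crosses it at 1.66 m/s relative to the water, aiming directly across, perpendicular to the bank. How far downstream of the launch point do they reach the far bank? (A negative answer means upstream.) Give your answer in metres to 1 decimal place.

228.4 m

Perpendicular speed = 1.660 m/s; crossing time = 395 / 1.660 = 237.952 s.
Net downstream speed = 0.960 m/s.
Drift = 0.960 × 237.952 = 228.434 m (downstream).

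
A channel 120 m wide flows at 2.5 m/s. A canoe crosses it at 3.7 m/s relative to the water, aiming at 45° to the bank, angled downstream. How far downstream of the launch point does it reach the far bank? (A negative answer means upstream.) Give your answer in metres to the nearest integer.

235 m

Perpendicular speed = 2.616 m/s; crossing time = 120 / 2.616 = 45.866 s.
Net downstream speed = 5.116 m/s.
Drift = 5.116 × 45.866 = 234.666 m (downstream).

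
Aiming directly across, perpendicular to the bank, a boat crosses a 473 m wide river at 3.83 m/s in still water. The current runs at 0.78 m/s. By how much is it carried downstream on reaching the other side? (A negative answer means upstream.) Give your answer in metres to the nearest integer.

Perpendicular speed = 3.830 m/s; crossing time = 473 / 3.830 = 123.499 s.
Net downstream speed = 0.780 m/s.
Drift = 0.780 × 123.499 = 96.329 m (downstream).

96 m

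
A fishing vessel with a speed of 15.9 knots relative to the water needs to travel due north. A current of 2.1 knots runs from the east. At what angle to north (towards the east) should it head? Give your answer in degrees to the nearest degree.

The current pushes perpendicular to the desired track; the heading must have a component into the current equal to 2.1 knots: 15.9 sin θ = 2.1.
sin θ = 0.1321, so θ = 7.590°.

8°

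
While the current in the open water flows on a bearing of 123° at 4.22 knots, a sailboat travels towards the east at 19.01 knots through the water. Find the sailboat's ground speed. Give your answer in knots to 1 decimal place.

22.7 knots

Taking east as x and north as y: velocity relative to the water = (19.010, 0.000) knots; the water relative to ground = (3.539, -2.298) knots.
Velocity relative to ground = (19.010, 0.000) + (3.539, -2.298) = (22.549, -2.298) knots.
Speed = |(22.549, -2.298)| = 22.666 knots.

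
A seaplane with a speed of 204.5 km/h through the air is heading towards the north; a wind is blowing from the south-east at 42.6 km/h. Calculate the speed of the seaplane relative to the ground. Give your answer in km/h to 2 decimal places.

236.55 km/h

Taking east as x and north as y: velocity relative to the air = (0.000, 204.500) km/h; the air relative to ground = (-30.123, 30.123) km/h.
Velocity relative to ground = (0.000, 204.500) + (-30.123, 30.123) = (-30.123, 234.623) km/h.
Speed = |(-30.123, 234.623)| = 236.549 km/h.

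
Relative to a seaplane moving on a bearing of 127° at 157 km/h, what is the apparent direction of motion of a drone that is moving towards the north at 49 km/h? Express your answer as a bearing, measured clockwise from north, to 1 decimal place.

Taking east as x and north as y: drone velocity = (0.000, 49.000) km/h; seaplane velocity = (125.386, -94.485) km/h.
Velocity of drone relative to seaplane = (0.000, 49.000) − (125.386, -94.485) = (-125.386, 143.485) km/h.
Bearing = atan2(-125.39, 143.48) = 318.85° clockwise from north.

318.9°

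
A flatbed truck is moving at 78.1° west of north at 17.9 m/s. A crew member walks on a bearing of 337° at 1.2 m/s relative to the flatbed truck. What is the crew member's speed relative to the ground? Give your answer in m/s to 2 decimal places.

18.61 m/s

Taking east as x and north as y: flatbed truck velocity = (-17.515, 3.691) m/s; crew member velocity relative to flatbed truck = (-0.469, 1.105) m/s.
Velocity relative to ground = (-17.515, 3.691) + (-0.469, 1.105) = (-17.984, 4.796) m/s.
Speed = |(-17.984, 4.796)| = 18.613 m/s.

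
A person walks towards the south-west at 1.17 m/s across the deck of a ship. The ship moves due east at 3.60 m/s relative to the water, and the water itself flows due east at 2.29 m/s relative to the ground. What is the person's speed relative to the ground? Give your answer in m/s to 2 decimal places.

5.13 m/s

In east/north components (m/s): person relative to ship = (-0.827, -0.827); ship relative to water = (3.600, 0.000); water relative to ground = (2.290, 0.000).
Sum = (5.063, -0.827) m/s.
Speed = |(5.063, -0.827)| = 5.130 m/s.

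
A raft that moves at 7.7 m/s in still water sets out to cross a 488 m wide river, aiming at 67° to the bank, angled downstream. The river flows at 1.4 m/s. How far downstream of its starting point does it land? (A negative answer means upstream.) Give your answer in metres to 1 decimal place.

303.5 m

Perpendicular speed = 7.088 m/s; crossing time = 488 / 7.088 = 68.850 s.
Net downstream speed = 4.409 m/s.
Drift = 4.409 × 68.850 = 303.534 m (downstream).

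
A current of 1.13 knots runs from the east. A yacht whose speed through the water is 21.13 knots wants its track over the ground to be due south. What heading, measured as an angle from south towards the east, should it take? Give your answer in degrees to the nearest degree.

3°

The current pushes perpendicular to the desired track; the heading must have a component into the current equal to 1.13 knots: 21.13 sin θ = 1.13.
sin θ = 0.0535, so θ = 3.066°.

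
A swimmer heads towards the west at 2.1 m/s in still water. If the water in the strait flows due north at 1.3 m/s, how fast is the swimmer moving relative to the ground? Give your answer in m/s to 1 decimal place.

2.5 m/s

Taking east as x and north as y: velocity relative to the water = (-2.100, 0.000) m/s; the water relative to ground = (0.000, 1.300) m/s.
Velocity relative to ground = (-2.100, 0.000) + (0.000, 1.300) = (-2.100, 1.300) m/s.
Speed = |(-2.100, 1.300)| = 2.470 m/s.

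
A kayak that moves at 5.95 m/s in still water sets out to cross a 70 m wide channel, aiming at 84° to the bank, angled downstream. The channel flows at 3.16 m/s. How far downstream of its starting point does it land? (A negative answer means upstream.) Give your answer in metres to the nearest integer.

Perpendicular speed = 5.917 m/s; crossing time = 70 / 5.917 = 11.830 s.
Net downstream speed = 3.782 m/s.
Drift = 3.782 × 11.830 = 44.739 m (downstream).

45 m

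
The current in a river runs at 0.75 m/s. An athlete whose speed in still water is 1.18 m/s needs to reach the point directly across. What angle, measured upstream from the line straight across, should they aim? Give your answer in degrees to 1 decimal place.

To cancel the current, the upstream component of the athlete's velocity must equal the flow: 1.18 sin θ = 0.75.
sin θ = 0.75 / 1.18 = 0.6356.
θ = arcsin(0.6356) = 39.464°.

39.5°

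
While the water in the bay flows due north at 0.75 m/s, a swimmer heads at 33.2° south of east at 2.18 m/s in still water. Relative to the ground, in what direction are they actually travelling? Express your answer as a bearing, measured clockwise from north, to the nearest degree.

Taking east as x and north as y: velocity relative to the water = (1.824, -1.194) m/s; the water relative to ground = (0.000, 0.750) m/s.
Velocity relative to ground = (1.824, -1.194) + (0.000, 0.750) = (1.824, -0.444) m/s.
Bearing = atan2(1.82, -0.44) = 103.67° clockwise from north.

104°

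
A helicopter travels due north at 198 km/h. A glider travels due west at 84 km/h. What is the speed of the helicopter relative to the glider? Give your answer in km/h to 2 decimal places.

215.08 km/h

Taking east as x and north as y: helicopter velocity = (0.000, 198.000) km/h; glider velocity = (-84.000, 0.000) km/h.
Velocity of helicopter relative to glider = (0.000, 198.000) − (-84.000, 0.000) = (84.000, 198.000) km/h.
Magnitude = |(84.000, 198.000)| = 215.081 km/h.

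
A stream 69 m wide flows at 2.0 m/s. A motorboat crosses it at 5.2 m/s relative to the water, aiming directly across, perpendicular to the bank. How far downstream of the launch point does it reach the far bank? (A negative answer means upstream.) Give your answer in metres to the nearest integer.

27 m

Perpendicular speed = 5.200 m/s; crossing time = 69 / 5.200 = 13.269 s.
Net downstream speed = 2.000 m/s.
Drift = 2.000 × 13.269 = 26.538 m (downstream).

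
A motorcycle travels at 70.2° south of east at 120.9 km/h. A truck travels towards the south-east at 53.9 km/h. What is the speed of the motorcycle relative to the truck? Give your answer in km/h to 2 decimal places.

Taking east as x and north as y: motorcycle velocity = (40.953, -113.752) km/h; truck velocity = (38.113, -38.113) km/h.
Velocity of motorcycle relative to truck = (40.953, -113.752) − (38.113, -38.113) = (2.840, -75.639) km/h.
Magnitude = |(2.840, -75.639)| = 75.693 km/h.

75.69 km/h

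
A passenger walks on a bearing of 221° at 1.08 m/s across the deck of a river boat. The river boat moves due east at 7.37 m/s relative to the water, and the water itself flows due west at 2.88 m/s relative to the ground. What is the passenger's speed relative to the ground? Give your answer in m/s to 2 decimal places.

3.87 m/s

In east/north components (m/s): passenger relative to river boat = (-0.709, -0.815); river boat relative to water = (7.370, 0.000); water relative to ground = (-2.880, 0.000).
Sum = (3.781, -0.815) m/s.
Speed = |(3.781, -0.815)| = 3.868 m/s.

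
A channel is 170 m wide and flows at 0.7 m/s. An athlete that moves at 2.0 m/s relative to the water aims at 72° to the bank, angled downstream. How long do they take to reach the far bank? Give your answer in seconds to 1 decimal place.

89.4 s

The component of the athlete's velocity perpendicular to the bank is 2.0 × sin 72° = 1.902 m/s.
The current is parallel to the bank, so it does not affect the crossing time.
Time = 170 / 1.902 = 89.374 s.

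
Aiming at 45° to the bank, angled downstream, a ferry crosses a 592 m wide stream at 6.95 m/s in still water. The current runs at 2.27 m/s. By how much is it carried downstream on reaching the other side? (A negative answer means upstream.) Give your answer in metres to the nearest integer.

Perpendicular speed = 4.914 m/s; crossing time = 592 / 4.914 = 120.463 s.
Net downstream speed = 7.184 m/s.
Drift = 7.184 × 120.463 = 865.450 m (downstream).

865 m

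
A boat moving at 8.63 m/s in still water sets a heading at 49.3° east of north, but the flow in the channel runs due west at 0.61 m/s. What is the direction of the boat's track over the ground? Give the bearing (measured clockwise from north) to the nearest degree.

047°

Taking east as x and north as y: velocity relative to the water = (6.543, 5.628) m/s; the water relative to ground = (-0.610, 0.000) m/s.
Velocity relative to ground = (6.543, 5.628) + (-0.610, 0.000) = (5.933, 5.628) m/s.
Bearing = atan2(5.93, 5.63) = 46.51° clockwise from north.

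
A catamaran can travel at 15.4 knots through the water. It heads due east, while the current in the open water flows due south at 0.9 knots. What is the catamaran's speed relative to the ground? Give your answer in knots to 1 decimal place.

Taking east as x and north as y: velocity relative to the water = (15.400, 0.000) knots; the water relative to ground = (0.000, -0.900) knots.
Velocity relative to ground = (15.400, 0.000) + (0.000, -0.900) = (15.400, -0.900) knots.
Speed = |(15.400, -0.900)| = 15.426 knots.

15.4 knots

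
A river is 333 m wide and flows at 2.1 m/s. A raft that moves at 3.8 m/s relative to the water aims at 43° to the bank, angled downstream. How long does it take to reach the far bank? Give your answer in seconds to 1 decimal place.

The component of the raft's velocity perpendicular to the bank is 3.8 × sin 43° = 2.592 m/s.
Only the cross-stream component determines the crossing time; the current contributes nothing perpendicular to the bank.
Time = 333 / 2.592 = 128.492 s.

128.5 s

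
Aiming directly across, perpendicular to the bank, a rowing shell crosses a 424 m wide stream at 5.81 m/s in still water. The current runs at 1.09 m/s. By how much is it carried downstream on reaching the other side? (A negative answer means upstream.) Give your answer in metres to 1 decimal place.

Perpendicular speed = 5.810 m/s; crossing time = 424 / 5.810 = 72.978 s.
Net downstream speed = 1.090 m/s.
Drift = 1.090 × 72.978 = 79.546 m (downstream).

79.5 m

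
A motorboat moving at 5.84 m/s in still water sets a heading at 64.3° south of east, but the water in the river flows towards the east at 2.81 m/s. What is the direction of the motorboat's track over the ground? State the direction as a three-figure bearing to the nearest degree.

135°

Taking east as x and north as y: velocity relative to the water = (2.533, -5.262) m/s; the water relative to ground = (2.810, 0.000) m/s.
Velocity relative to ground = (2.533, -5.262) + (2.810, 0.000) = (5.343, -5.262) m/s.
Bearing = atan2(5.34, -5.26) = 134.57° clockwise from north.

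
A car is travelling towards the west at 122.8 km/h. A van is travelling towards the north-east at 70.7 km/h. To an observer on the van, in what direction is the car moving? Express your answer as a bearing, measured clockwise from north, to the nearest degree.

254°

Taking east as x and north as y: car velocity = (-122.800, 0.000) km/h; van velocity = (49.992, 49.992) km/h.
Velocity of car relative to van = (-122.800, 0.000) − (49.992, 49.992) = (-172.792, -49.992) km/h.
Bearing = atan2(-172.79, -49.99) = 253.86° clockwise from north.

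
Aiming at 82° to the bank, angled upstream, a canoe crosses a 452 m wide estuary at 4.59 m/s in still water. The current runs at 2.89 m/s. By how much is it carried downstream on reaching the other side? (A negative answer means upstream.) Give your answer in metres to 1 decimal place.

223.9 m

Perpendicular speed = 4.545 m/s; crossing time = 452 / 4.545 = 99.443 s.
Net downstream speed = 2.251 m/s.
Drift = 2.251 × 99.443 = 223.865 m (downstream).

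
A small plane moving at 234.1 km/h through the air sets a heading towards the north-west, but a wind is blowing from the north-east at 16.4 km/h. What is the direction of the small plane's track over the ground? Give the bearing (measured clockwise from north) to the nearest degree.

Taking east as x and north as y: velocity relative to the air = (-165.534, 165.534) km/h; the air relative to ground = (-11.597, -11.597) km/h.
Velocity relative to ground = (-165.534, 165.534) + (-11.597, -11.597) = (-177.130, 153.937) km/h.
Bearing = atan2(-177.13, 153.94) = 310.99° clockwise from north.

311°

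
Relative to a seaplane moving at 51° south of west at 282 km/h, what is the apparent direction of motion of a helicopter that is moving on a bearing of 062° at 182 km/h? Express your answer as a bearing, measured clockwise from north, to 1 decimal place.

048.0°

Taking east as x and north as y: helicopter velocity = (160.696, 85.444) km/h; seaplane velocity = (-177.468, -219.155) km/h.
Velocity of helicopter relative to seaplane = (160.696, 85.444) − (-177.468, -219.155) = (338.165, 304.599) km/h.
Bearing = atan2(338.16, 304.60) = 47.99° clockwise from north.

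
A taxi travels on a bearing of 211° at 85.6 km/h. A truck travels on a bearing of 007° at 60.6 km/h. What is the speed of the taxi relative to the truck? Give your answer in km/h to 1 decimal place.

143.1 km/h

Taking east as x and north as y: taxi velocity = (-44.087, -73.374) km/h; truck velocity = (7.385, 60.148) km/h.
Velocity of taxi relative to truck = (-44.087, -73.374) − (7.385, 60.148) = (-51.473, -133.522) km/h.
Magnitude = |(-51.473, -133.522)| = 143.100 km/h.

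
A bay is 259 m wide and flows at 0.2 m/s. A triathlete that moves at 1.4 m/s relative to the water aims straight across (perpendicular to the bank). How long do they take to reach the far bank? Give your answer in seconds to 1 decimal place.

The component of the triathlete's velocity perpendicular to the bank is 1.4 m/s.
The current is parallel to the bank, so it does not affect the crossing time.
Time = 259 / 1.400 = 185.000 s.

185.0 s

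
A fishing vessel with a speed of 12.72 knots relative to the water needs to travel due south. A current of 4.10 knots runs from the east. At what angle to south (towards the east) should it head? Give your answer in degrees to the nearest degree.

The current pushes perpendicular to the desired track; the heading must have a component into the current equal to 4.10 knots: 12.72 sin θ = 4.10.
sin θ = 0.3223, so θ = 18.804°.

19°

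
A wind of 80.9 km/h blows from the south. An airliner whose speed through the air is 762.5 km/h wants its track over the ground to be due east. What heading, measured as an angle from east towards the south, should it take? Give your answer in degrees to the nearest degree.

6°

The wind pushes perpendicular to the desired track; the heading must have a component into the wind equal to 80.9 km/h: 762.5 sin θ = 80.9.
sin θ = 0.1061, so θ = 6.090°.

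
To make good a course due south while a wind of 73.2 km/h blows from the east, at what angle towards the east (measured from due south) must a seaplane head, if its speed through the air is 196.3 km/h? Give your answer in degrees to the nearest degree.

The wind pushes perpendicular to the desired track; the heading must have a component into the wind equal to 73.2 km/h: 196.3 sin θ = 73.2.
sin θ = 0.3729, so θ = 21.894°.

22°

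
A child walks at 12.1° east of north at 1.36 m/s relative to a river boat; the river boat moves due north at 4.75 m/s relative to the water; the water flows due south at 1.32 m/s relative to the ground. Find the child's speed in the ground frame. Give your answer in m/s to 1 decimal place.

4.8 m/s

In east/north components (m/s): child relative to river boat = (0.285, 1.330); river boat relative to water = (0.000, 4.750); water relative to ground = (0.000, -1.320).
Sum = (0.285, 4.760) m/s.
Speed = |(0.285, 4.760)| = 4.768 m/s.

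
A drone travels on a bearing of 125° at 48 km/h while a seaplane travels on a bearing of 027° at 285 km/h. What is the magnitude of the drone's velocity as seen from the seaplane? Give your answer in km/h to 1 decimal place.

Taking east as x and north as y: drone velocity = (39.319, -27.532) km/h; seaplane velocity = (129.387, 253.937) km/h.
Velocity of drone relative to seaplane = (39.319, -27.532) − (129.387, 253.937) = (-90.068, -281.469) km/h.
Magnitude = |(-90.068, -281.469)| = 295.528 km/h.

295.5 km/h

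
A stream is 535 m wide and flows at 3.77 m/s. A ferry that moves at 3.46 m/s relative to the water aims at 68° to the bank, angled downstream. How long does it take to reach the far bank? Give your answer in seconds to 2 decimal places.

166.77 s

The component of the ferry's velocity perpendicular to the bank is 3.46 × sin 68° = 3.208 m/s.
Only the cross-stream component determines the crossing time; the current contributes nothing perpendicular to the bank.
Time = 535 / 3.208 = 166.768 s.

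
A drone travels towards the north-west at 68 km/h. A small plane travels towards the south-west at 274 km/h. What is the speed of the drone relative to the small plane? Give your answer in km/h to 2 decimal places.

Taking east as x and north as y: drone velocity = (-48.083, 48.083) km/h; small plane velocity = (-193.747, -193.747) km/h.
Velocity of drone relative to small plane = (-48.083, 48.083) − (-193.747, -193.747) = (145.664, 241.831) km/h.
Magnitude = |(145.664, 241.831)| = 282.312 km/h.

282.31 km/h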